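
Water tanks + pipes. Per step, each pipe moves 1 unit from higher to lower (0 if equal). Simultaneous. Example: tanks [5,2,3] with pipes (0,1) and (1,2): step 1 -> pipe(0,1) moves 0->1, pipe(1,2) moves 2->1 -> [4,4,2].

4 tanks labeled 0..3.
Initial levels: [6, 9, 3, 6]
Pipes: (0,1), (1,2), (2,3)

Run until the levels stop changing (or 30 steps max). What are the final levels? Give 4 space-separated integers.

Step 1: flows [1->0,1->2,3->2] -> levels [7 7 5 5]
Step 2: flows [0=1,1->2,2=3] -> levels [7 6 6 5]
Step 3: flows [0->1,1=2,2->3] -> levels [6 7 5 6]
Step 4: flows [1->0,1->2,3->2] -> levels [7 5 7 5]
Step 5: flows [0->1,2->1,2->3] -> levels [6 7 5 6]
  -> period-2 cycle: step 5 state = step 3 state; never stabilizes
  -> state at step 30: (30-3) mod 2 = 1, same as step 4 -> [7 5 7 5]

Answer: 7 5 7 5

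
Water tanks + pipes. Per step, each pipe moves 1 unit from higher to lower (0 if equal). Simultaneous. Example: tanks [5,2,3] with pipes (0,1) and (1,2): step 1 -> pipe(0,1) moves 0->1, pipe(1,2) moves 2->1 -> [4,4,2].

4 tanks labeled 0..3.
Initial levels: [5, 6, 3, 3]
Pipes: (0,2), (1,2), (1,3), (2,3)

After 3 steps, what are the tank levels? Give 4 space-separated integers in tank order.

Step 1: flows [0->2,1->2,1->3,2=3] -> levels [4 4 5 4]
Step 2: flows [2->0,2->1,1=3,2->3] -> levels [5 5 2 5]
Step 3: flows [0->2,1->2,1=3,3->2] -> levels [4 4 5 4]

Answer: 4 4 5 4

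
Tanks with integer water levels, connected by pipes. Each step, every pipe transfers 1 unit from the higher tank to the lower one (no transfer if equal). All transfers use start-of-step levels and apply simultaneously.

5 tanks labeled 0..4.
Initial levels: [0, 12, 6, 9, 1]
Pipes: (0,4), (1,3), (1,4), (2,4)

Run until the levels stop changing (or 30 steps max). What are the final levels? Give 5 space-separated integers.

Answer: 4 6 4 7 7

Derivation:
Step 1: flows [4->0,1->3,1->4,2->4] -> levels [1 10 5 10 2]
Step 2: flows [4->0,1=3,1->4,2->4] -> levels [2 9 4 10 3]
Step 3: flows [4->0,3->1,1->4,2->4] -> levels [3 9 3 9 4]
Step 4: flows [4->0,1=3,1->4,4->2] -> levels [4 8 4 9 3]
Step 5: flows [0->4,3->1,1->4,2->4] -> levels [3 8 3 8 6]
Step 6: flows [4->0,1=3,1->4,4->2] -> levels [4 7 4 8 5]
Step 7: flows [4->0,3->1,1->4,4->2] -> levels [5 7 5 7 4]
Step 8: flows [0->4,1=3,1->4,2->4] -> levels [4 6 4 7 7]
Step 9: flows [4->0,3->1,4->1,4->2] -> levels [5 8 5 6 4]
Step 10: flows [0->4,1->3,1->4,2->4] -> levels [4 6 4 7 7]
  -> period-2 cycle: step 10 state = step 8 state; never stabilizes
  -> state at step 30: (30-8) mod 2 = 0, same as step 8 -> [4 6 4 7 7]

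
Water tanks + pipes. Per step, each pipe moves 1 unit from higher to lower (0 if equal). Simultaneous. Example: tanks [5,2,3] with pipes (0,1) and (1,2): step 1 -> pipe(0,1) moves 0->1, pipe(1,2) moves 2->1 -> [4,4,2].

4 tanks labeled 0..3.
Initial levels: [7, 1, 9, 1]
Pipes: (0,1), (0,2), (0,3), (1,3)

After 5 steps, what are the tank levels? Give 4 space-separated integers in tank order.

Step 1: flows [0->1,2->0,0->3,1=3] -> levels [6 2 8 2]
Step 2: flows [0->1,2->0,0->3,1=3] -> levels [5 3 7 3]
Step 3: flows [0->1,2->0,0->3,1=3] -> levels [4 4 6 4]
Step 4: flows [0=1,2->0,0=3,1=3] -> levels [5 4 5 4]
Step 5: flows [0->1,0=2,0->3,1=3] -> levels [3 5 5 5]

Answer: 3 5 5 5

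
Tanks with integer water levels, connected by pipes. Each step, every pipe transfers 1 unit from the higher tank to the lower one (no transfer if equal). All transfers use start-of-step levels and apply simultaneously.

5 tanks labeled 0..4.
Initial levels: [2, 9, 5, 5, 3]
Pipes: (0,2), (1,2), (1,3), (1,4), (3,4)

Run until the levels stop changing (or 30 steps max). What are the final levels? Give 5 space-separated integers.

Step 1: flows [2->0,1->2,1->3,1->4,3->4] -> levels [3 6 5 5 5]
Step 2: flows [2->0,1->2,1->3,1->4,3=4] -> levels [4 3 5 6 6]
Step 3: flows [2->0,2->1,3->1,4->1,3=4] -> levels [5 6 3 5 5]
Step 4: flows [0->2,1->2,1->3,1->4,3=4] -> levels [4 3 5 6 6]
  -> period-2 cycle: step 4 state = step 2 state; never stabilizes
  -> state at step 30: (30-2) mod 2 = 0, same as step 2 -> [4 3 5 6 6]

Answer: 4 3 5 6 6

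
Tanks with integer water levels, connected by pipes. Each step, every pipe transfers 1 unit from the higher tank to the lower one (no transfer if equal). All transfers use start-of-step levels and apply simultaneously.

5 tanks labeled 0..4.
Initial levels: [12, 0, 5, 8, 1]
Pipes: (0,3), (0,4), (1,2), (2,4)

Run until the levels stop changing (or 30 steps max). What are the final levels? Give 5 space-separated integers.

Answer: 5 5 4 6 6

Derivation:
Step 1: flows [0->3,0->4,2->1,2->4] -> levels [10 1 3 9 3]
Step 2: flows [0->3,0->4,2->1,2=4] -> levels [8 2 2 10 4]
Step 3: flows [3->0,0->4,1=2,4->2] -> levels [8 2 3 9 4]
Step 4: flows [3->0,0->4,2->1,4->2] -> levels [8 3 3 8 4]
Step 5: flows [0=3,0->4,1=2,4->2] -> levels [7 3 4 8 4]
Step 6: flows [3->0,0->4,2->1,2=4] -> levels [7 4 3 7 5]
Step 7: flows [0=3,0->4,1->2,4->2] -> levels [6 3 5 7 5]
Step 8: flows [3->0,0->4,2->1,2=4] -> levels [6 4 4 6 6]
Step 9: flows [0=3,0=4,1=2,4->2] -> levels [6 4 5 6 5]
Step 10: flows [0=3,0->4,2->1,2=4] -> levels [5 5 4 6 6]
Step 11: flows [3->0,4->0,1->2,4->2] -> levels [7 4 6 5 4]
Step 12: flows [0->3,0->4,2->1,2->4] -> levels [5 5 4 6 6]
  -> period-2 cycle: step 12 state = step 10 state; never stabilizes
  -> state at step 30: (30-10) mod 2 = 0, same as step 10 -> [5 5 4 6 6]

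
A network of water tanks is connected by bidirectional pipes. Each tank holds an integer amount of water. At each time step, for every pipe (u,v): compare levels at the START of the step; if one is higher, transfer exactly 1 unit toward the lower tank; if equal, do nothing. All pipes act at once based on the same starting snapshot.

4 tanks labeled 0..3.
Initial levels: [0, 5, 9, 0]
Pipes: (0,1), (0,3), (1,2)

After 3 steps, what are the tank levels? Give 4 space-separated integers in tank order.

Step 1: flows [1->0,0=3,2->1] -> levels [1 5 8 0]
Step 2: flows [1->0,0->3,2->1] -> levels [1 5 7 1]
Step 3: flows [1->0,0=3,2->1] -> levels [2 5 6 1]

Answer: 2 5 6 1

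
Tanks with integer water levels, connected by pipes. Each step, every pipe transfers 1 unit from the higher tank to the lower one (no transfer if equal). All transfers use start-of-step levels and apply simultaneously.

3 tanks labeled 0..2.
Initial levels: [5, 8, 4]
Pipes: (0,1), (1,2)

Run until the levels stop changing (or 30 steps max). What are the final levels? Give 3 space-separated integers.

Answer: 6 5 6

Derivation:
Step 1: flows [1->0,1->2] -> levels [6 6 5]
Step 2: flows [0=1,1->2] -> levels [6 5 6]
Step 3: flows [0->1,2->1] -> levels [5 7 5]
Step 4: flows [1->0,1->2] -> levels [6 5 6]
  -> period-2 cycle: step 4 state = step 2 state; never stabilizes
  -> state at step 30: (30-2) mod 2 = 0, same as step 2 -> [6 5 6]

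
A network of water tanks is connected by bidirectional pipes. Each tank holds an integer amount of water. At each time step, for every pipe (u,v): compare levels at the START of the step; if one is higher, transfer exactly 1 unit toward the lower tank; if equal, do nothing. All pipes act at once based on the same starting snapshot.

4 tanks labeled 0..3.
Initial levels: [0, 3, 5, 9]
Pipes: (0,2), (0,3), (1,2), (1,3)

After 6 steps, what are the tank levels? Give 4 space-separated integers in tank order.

Answer: 5 5 3 4

Derivation:
Step 1: flows [2->0,3->0,2->1,3->1] -> levels [2 5 3 7]
Step 2: flows [2->0,3->0,1->2,3->1] -> levels [4 5 3 5]
Step 3: flows [0->2,3->0,1->2,1=3] -> levels [4 4 5 4]
Step 4: flows [2->0,0=3,2->1,1=3] -> levels [5 5 3 4]
Step 5: flows [0->2,0->3,1->2,1->3] -> levels [3 3 5 6]
Step 6: flows [2->0,3->0,2->1,3->1] -> levels [5 5 3 4]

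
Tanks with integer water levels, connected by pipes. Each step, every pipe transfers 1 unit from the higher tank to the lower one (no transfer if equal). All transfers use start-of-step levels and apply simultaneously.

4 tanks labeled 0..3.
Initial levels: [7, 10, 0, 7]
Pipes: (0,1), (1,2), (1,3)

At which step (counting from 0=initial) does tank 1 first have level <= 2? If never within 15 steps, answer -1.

Answer: -1

Derivation:
Step 1: flows [1->0,1->2,1->3] -> levels [8 7 1 8]
Step 2: flows [0->1,1->2,3->1] -> levels [7 8 2 7]
Step 3: flows [1->0,1->2,1->3] -> levels [8 5 3 8]
Step 4: flows [0->1,1->2,3->1] -> levels [7 6 4 7]
Step 5: flows [0->1,1->2,3->1] -> levels [6 7 5 6]
Step 6: flows [1->0,1->2,1->3] -> levels [7 4 6 7]
Step 7: flows [0->1,2->1,3->1] -> levels [6 7 5 6]
  -> period-2 cycle (repeats step 5); tank 1 never drops to <=2
Tank 1 never reaches <=2 within 15 steps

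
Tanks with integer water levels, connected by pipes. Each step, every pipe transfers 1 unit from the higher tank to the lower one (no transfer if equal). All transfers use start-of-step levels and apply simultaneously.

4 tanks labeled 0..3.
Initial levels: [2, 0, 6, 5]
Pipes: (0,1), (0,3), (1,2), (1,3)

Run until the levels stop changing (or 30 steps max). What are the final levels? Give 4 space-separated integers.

Step 1: flows [0->1,3->0,2->1,3->1] -> levels [2 3 5 3]
Step 2: flows [1->0,3->0,2->1,1=3] -> levels [4 3 4 2]
Step 3: flows [0->1,0->3,2->1,1->3] -> levels [2 4 3 4]
Step 4: flows [1->0,3->0,1->2,1=3] -> levels [4 2 4 3]
Step 5: flows [0->1,0->3,2->1,3->1] -> levels [2 5 3 3]
Step 6: flows [1->0,3->0,1->2,1->3] -> levels [4 2 4 3]
  -> period-2 cycle: step 6 state = step 4 state; never stabilizes
  -> state at step 30: (30-4) mod 2 = 0, same as step 4 -> [4 2 4 3]

Answer: 4 2 4 3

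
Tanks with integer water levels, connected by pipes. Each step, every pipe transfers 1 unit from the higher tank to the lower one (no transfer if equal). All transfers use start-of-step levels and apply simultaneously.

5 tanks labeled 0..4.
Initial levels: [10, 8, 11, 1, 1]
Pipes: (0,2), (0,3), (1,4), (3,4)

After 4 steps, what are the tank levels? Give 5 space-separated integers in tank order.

Answer: 8 4 9 5 5

Derivation:
Step 1: flows [2->0,0->3,1->4,3=4] -> levels [10 7 10 2 2]
Step 2: flows [0=2,0->3,1->4,3=4] -> levels [9 6 10 3 3]
Step 3: flows [2->0,0->3,1->4,3=4] -> levels [9 5 9 4 4]
Step 4: flows [0=2,0->3,1->4,3=4] -> levels [8 4 9 5 5]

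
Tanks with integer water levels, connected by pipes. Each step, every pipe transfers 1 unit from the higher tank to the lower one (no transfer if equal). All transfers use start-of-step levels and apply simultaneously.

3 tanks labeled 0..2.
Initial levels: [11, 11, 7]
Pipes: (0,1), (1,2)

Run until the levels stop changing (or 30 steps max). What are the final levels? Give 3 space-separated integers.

Step 1: flows [0=1,1->2] -> levels [11 10 8]
Step 2: flows [0->1,1->2] -> levels [10 10 9]
Step 3: flows [0=1,1->2] -> levels [10 9 10]
Step 4: flows [0->1,2->1] -> levels [9 11 9]
Step 5: flows [1->0,1->2] -> levels [10 9 10]
  -> period-2 cycle: step 5 state = step 3 state; never stabilizes
  -> state at step 30: (30-3) mod 2 = 1, same as step 4 -> [9 11 9]

Answer: 9 11 9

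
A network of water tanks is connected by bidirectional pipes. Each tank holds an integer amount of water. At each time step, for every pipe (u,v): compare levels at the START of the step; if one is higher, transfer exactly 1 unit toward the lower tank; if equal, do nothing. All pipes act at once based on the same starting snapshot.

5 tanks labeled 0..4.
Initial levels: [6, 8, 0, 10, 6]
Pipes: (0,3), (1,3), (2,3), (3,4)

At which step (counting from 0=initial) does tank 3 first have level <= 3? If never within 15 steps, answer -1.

Step 1: flows [3->0,3->1,3->2,3->4] -> levels [7 9 1 6 7]
Step 2: flows [0->3,1->3,3->2,4->3] -> levels [6 8 2 8 6]
Step 3: flows [3->0,1=3,3->2,3->4] -> levels [7 8 3 5 7]
Step 4: flows [0->3,1->3,3->2,4->3] -> levels [6 7 4 7 6]
Step 5: flows [3->0,1=3,3->2,3->4] -> levels [7 7 5 4 7]
Step 6: flows [0->3,1->3,2->3,4->3] -> levels [6 6 4 8 6]
Step 7: flows [3->0,3->1,3->2,3->4] -> levels [7 7 5 4 7]
  -> period-2 cycle (repeats step 5); tank 3 never drops to <=3
Tank 3 never reaches <=3 within 15 steps

Answer: -1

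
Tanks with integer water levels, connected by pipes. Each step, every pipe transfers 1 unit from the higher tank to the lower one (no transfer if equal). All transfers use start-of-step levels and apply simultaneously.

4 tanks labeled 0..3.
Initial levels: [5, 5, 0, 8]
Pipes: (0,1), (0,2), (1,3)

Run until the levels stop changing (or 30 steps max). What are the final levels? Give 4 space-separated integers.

Step 1: flows [0=1,0->2,3->1] -> levels [4 6 1 7]
Step 2: flows [1->0,0->2,3->1] -> levels [4 6 2 6]
Step 3: flows [1->0,0->2,1=3] -> levels [4 5 3 6]
Step 4: flows [1->0,0->2,3->1] -> levels [4 5 4 5]
Step 5: flows [1->0,0=2,1=3] -> levels [5 4 4 5]
Step 6: flows [0->1,0->2,3->1] -> levels [3 6 5 4]
Step 7: flows [1->0,2->0,1->3] -> levels [5 4 4 5]
  -> period-2 cycle: step 7 state = step 5 state; never stabilizes
  -> state at step 30: (30-5) mod 2 = 1, same as step 6 -> [3 6 5 4]

Answer: 3 6 5 4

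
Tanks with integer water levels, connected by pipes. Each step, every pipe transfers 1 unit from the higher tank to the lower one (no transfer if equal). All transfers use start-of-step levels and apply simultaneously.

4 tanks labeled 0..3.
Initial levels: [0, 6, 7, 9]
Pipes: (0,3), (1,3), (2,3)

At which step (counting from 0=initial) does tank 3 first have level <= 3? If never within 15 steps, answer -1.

Step 1: flows [3->0,3->1,3->2] -> levels [1 7 8 6]
Step 2: flows [3->0,1->3,2->3] -> levels [2 6 7 7]
Step 3: flows [3->0,3->1,2=3] -> levels [3 7 7 5]
Step 4: flows [3->0,1->3,2->3] -> levels [4 6 6 6]
Step 5: flows [3->0,1=3,2=3] -> levels [5 6 6 5]
Step 6: flows [0=3,1->3,2->3] -> levels [5 5 5 7]
Step 7: flows [3->0,3->1,3->2] -> levels [6 6 6 4]
Step 8: flows [0->3,1->3,2->3] -> levels [5 5 5 7]
  -> period-2 cycle (repeats step 6); tank 3 never drops to <=3
Tank 3 never reaches <=3 within 15 steps

Answer: -1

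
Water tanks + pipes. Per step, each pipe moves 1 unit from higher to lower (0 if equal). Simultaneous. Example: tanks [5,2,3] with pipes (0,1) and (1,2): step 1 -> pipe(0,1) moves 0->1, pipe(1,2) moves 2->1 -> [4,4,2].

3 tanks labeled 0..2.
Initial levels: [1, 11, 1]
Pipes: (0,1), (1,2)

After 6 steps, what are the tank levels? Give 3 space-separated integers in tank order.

Answer: 5 3 5

Derivation:
Step 1: flows [1->0,1->2] -> levels [2 9 2]
Step 2: flows [1->0,1->2] -> levels [3 7 3]
Step 3: flows [1->0,1->2] -> levels [4 5 4]
Step 4: flows [1->0,1->2] -> levels [5 3 5]
Step 5: flows [0->1,2->1] -> levels [4 5 4]
  -> period-2 cycle: step 5 state = step 3 state
  -> state at step 6: (6-3) mod 2 = 1, same as step 4 -> [5 3 5]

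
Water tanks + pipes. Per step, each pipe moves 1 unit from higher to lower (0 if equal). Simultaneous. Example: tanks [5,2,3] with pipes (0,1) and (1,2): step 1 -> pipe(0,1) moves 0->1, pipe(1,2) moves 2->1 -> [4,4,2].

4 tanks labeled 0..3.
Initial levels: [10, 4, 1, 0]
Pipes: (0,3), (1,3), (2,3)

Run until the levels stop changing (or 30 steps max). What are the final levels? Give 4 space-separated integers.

Answer: 4 4 4 3

Derivation:
Step 1: flows [0->3,1->3,2->3] -> levels [9 3 0 3]
Step 2: flows [0->3,1=3,3->2] -> levels [8 3 1 3]
Step 3: flows [0->3,1=3,3->2] -> levels [7 3 2 3]
Step 4: flows [0->3,1=3,3->2] -> levels [6 3 3 3]
Step 5: flows [0->3,1=3,2=3] -> levels [5 3 3 4]
Step 6: flows [0->3,3->1,3->2] -> levels [4 4 4 3]
Step 7: flows [0->3,1->3,2->3] -> levels [3 3 3 6]
Step 8: flows [3->0,3->1,3->2] -> levels [4 4 4 3]
  -> period-2 cycle: step 8 state = step 6 state; never stabilizes
  -> state at step 30: (30-6) mod 2 = 0, same as step 6 -> [4 4 4 3]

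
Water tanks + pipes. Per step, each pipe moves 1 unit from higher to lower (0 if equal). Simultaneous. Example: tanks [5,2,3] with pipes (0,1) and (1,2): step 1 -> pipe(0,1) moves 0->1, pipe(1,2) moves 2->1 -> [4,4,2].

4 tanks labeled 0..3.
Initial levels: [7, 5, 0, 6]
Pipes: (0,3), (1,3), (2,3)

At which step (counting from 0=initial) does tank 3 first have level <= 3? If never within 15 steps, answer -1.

Answer: 3

Derivation:
Step 1: flows [0->3,3->1,3->2] -> levels [6 6 1 5]
Step 2: flows [0->3,1->3,3->2] -> levels [5 5 2 6]
Step 3: flows [3->0,3->1,3->2] -> levels [6 6 3 3]
Tank 3 first reaches <=3 at step 3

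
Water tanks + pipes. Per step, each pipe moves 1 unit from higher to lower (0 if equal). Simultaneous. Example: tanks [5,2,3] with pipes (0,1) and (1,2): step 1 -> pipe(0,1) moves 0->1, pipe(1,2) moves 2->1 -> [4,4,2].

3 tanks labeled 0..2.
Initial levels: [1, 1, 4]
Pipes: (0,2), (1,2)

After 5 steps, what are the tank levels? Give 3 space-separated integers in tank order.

Step 1: flows [2->0,2->1] -> levels [2 2 2]
Step 2: flows [0=2,1=2] -> levels [2 2 2]
  -> stable; steps 3..5 unchanged -> [2 2 2]

Answer: 2 2 2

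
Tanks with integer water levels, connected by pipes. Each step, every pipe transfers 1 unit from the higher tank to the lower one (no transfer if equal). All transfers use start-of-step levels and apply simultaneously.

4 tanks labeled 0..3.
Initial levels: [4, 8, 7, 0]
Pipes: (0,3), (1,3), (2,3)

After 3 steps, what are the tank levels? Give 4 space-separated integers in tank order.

Answer: 4 5 5 5

Derivation:
Step 1: flows [0->3,1->3,2->3] -> levels [3 7 6 3]
Step 2: flows [0=3,1->3,2->3] -> levels [3 6 5 5]
Step 3: flows [3->0,1->3,2=3] -> levels [4 5 5 5]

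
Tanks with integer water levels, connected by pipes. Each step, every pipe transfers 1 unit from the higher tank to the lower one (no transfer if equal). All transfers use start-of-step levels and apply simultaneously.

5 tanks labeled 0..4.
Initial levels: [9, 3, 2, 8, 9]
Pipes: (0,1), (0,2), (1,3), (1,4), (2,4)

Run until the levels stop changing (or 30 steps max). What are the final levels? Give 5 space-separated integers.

Answer: 5 9 6 6 5

Derivation:
Step 1: flows [0->1,0->2,3->1,4->1,4->2] -> levels [7 6 4 7 7]
Step 2: flows [0->1,0->2,3->1,4->1,4->2] -> levels [5 9 6 6 5]
Step 3: flows [1->0,2->0,1->3,1->4,2->4] -> levels [7 6 4 7 7]
  -> period-2 cycle: step 3 state = step 1 state; never stabilizes
  -> state at step 30: (30-1) mod 2 = 1, same as step 2 -> [5 9 6 6 5]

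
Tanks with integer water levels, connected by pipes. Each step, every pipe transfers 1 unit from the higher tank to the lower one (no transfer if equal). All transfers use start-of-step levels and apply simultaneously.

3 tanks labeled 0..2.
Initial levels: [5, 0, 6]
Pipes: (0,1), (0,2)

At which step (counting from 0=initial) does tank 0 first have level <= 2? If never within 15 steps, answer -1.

Answer: -1

Derivation:
Step 1: flows [0->1,2->0] -> levels [5 1 5]
Step 2: flows [0->1,0=2] -> levels [4 2 5]
Step 3: flows [0->1,2->0] -> levels [4 3 4]
Step 4: flows [0->1,0=2] -> levels [3 4 4]
Step 5: flows [1->0,2->0] -> levels [5 3 3]
Step 6: flows [0->1,0->2] -> levels [3 4 4]
  -> period-2 cycle (repeats step 4); tank 0 never drops to <=2
Tank 0 never reaches <=2 within 15 steps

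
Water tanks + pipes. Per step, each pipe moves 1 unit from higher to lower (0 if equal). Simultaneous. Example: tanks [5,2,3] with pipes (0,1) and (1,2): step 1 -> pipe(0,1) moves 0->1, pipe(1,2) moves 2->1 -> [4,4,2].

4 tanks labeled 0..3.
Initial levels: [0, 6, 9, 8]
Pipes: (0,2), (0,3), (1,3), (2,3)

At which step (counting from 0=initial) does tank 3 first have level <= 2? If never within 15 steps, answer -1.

Step 1: flows [2->0,3->0,3->1,2->3] -> levels [2 7 7 7]
Step 2: flows [2->0,3->0,1=3,2=3] -> levels [4 7 6 6]
Step 3: flows [2->0,3->0,1->3,2=3] -> levels [6 6 5 6]
Step 4: flows [0->2,0=3,1=3,3->2] -> levels [5 6 7 5]
Step 5: flows [2->0,0=3,1->3,2->3] -> levels [6 5 5 7]
Step 6: flows [0->2,3->0,3->1,3->2] -> levels [6 6 7 4]
Step 7: flows [2->0,0->3,1->3,2->3] -> levels [6 5 5 7]
  -> period-2 cycle (repeats step 5); tank 3 never drops to <=2
Tank 3 never reaches <=2 within 15 steps

Answer: -1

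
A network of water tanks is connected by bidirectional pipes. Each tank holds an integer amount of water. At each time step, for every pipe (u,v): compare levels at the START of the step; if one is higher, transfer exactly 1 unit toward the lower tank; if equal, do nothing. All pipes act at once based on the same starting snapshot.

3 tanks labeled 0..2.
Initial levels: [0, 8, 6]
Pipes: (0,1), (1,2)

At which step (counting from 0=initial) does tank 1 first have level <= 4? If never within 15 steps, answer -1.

Step 1: flows [1->0,1->2] -> levels [1 6 7]
Step 2: flows [1->0,2->1] -> levels [2 6 6]
Step 3: flows [1->0,1=2] -> levels [3 5 6]
Step 4: flows [1->0,2->1] -> levels [4 5 5]
Step 5: flows [1->0,1=2] -> levels [5 4 5]
Tank 1 first reaches <=4 at step 5

Answer: 5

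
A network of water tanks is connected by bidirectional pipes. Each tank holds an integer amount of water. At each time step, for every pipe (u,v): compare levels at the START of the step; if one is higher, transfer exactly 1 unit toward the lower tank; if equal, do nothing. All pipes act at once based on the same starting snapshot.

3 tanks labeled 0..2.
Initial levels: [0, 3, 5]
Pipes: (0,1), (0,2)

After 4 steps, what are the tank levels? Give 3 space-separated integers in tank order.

Step 1: flows [1->0,2->0] -> levels [2 2 4]
Step 2: flows [0=1,2->0] -> levels [3 2 3]
Step 3: flows [0->1,0=2] -> levels [2 3 3]
Step 4: flows [1->0,2->0] -> levels [4 2 2]

Answer: 4 2 2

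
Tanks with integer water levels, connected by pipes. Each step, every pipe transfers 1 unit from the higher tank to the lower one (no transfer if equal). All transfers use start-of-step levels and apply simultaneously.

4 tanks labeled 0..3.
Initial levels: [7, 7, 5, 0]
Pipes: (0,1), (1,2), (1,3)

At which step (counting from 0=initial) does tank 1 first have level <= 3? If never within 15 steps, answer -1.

Answer: -1

Derivation:
Step 1: flows [0=1,1->2,1->3] -> levels [7 5 6 1]
Step 2: flows [0->1,2->1,1->3] -> levels [6 6 5 2]
Step 3: flows [0=1,1->2,1->3] -> levels [6 4 6 3]
Step 4: flows [0->1,2->1,1->3] -> levels [5 5 5 4]
Step 5: flows [0=1,1=2,1->3] -> levels [5 4 5 5]
Step 6: flows [0->1,2->1,3->1] -> levels [4 7 4 4]
Step 7: flows [1->0,1->2,1->3] -> levels [5 4 5 5]
  -> period-2 cycle (repeats step 5); tank 1 never drops to <=3
Tank 1 never reaches <=3 within 15 steps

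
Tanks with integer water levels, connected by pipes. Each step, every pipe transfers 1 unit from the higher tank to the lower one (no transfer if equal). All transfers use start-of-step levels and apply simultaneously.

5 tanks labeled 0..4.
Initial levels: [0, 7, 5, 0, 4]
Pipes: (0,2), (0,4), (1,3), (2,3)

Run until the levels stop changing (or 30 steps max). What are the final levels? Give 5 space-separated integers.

Step 1: flows [2->0,4->0,1->3,2->3] -> levels [2 6 3 2 3]
Step 2: flows [2->0,4->0,1->3,2->3] -> levels [4 5 1 4 2]
Step 3: flows [0->2,0->4,1->3,3->2] -> levels [2 4 3 4 3]
Step 4: flows [2->0,4->0,1=3,3->2] -> levels [4 4 3 3 2]
Step 5: flows [0->2,0->4,1->3,2=3] -> levels [2 3 4 4 3]
Step 6: flows [2->0,4->0,3->1,2=3] -> levels [4 4 3 3 2]
  -> period-2 cycle: step 6 state = step 4 state; never stabilizes
  -> state at step 30: (30-4) mod 2 = 0, same as step 4 -> [4 4 3 3 2]

Answer: 4 4 3 3 2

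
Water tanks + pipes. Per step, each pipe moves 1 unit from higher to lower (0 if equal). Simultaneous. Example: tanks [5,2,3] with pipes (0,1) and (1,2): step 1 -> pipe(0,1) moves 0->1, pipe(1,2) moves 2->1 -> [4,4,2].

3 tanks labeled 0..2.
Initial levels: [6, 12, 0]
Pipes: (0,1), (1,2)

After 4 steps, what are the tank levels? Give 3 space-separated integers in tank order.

Answer: 7 7 4

Derivation:
Step 1: flows [1->0,1->2] -> levels [7 10 1]
Step 2: flows [1->0,1->2] -> levels [8 8 2]
Step 3: flows [0=1,1->2] -> levels [8 7 3]
Step 4: flows [0->1,1->2] -> levels [7 7 4]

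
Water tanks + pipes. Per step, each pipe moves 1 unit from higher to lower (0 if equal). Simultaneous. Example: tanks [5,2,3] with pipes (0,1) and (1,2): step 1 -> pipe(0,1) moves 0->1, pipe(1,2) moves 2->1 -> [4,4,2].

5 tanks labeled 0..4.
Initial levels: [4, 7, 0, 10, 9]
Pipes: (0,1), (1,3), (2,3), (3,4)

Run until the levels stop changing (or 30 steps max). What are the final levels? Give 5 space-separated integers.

Step 1: flows [1->0,3->1,3->2,3->4] -> levels [5 7 1 7 10]
Step 2: flows [1->0,1=3,3->2,4->3] -> levels [6 6 2 7 9]
Step 3: flows [0=1,3->1,3->2,4->3] -> levels [6 7 3 6 8]
Step 4: flows [1->0,1->3,3->2,4->3] -> levels [7 5 4 7 7]
Step 5: flows [0->1,3->1,3->2,3=4] -> levels [6 7 5 5 7]
Step 6: flows [1->0,1->3,2=3,4->3] -> levels [7 5 5 7 6]
Step 7: flows [0->1,3->1,3->2,3->4] -> levels [6 7 6 4 7]
Step 8: flows [1->0,1->3,2->3,4->3] -> levels [7 5 5 7 6]
  -> period-2 cycle: step 8 state = step 6 state; never stabilizes
  -> state at step 30: (30-6) mod 2 = 0, same as step 6 -> [7 5 5 7 6]

Answer: 7 5 5 7 6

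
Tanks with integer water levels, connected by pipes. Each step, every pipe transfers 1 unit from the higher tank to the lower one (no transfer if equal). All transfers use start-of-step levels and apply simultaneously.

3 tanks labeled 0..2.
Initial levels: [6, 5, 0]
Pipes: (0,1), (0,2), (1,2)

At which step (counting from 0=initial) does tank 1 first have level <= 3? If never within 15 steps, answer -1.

Answer: 2

Derivation:
Step 1: flows [0->1,0->2,1->2] -> levels [4 5 2]
Step 2: flows [1->0,0->2,1->2] -> levels [4 3 4]
Tank 1 first reaches <=3 at step 2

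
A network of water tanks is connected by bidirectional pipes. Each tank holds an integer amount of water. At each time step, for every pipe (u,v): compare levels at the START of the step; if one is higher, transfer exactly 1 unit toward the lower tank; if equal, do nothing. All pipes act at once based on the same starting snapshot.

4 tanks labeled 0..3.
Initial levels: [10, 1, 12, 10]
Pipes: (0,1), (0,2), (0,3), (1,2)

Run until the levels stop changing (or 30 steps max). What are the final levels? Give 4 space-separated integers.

Answer: 7 9 8 9

Derivation:
Step 1: flows [0->1,2->0,0=3,2->1] -> levels [10 3 10 10]
Step 2: flows [0->1,0=2,0=3,2->1] -> levels [9 5 9 10]
Step 3: flows [0->1,0=2,3->0,2->1] -> levels [9 7 8 9]
Step 4: flows [0->1,0->2,0=3,2->1] -> levels [7 9 8 9]
Step 5: flows [1->0,2->0,3->0,1->2] -> levels [10 7 8 8]
Step 6: flows [0->1,0->2,0->3,2->1] -> levels [7 9 8 9]
  -> period-2 cycle: step 6 state = step 4 state; never stabilizes
  -> state at step 30: (30-4) mod 2 = 0, same as step 4 -> [7 9 8 9]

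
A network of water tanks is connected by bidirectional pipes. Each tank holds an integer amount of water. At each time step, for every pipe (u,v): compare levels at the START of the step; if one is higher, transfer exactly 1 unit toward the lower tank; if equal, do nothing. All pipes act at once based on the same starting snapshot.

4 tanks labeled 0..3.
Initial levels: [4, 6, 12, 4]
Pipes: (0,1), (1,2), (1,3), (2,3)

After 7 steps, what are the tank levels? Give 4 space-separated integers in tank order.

Answer: 7 5 7 7

Derivation:
Step 1: flows [1->0,2->1,1->3,2->3] -> levels [5 5 10 6]
Step 2: flows [0=1,2->1,3->1,2->3] -> levels [5 7 8 6]
Step 3: flows [1->0,2->1,1->3,2->3] -> levels [6 6 6 8]
Step 4: flows [0=1,1=2,3->1,3->2] -> levels [6 7 7 6]
Step 5: flows [1->0,1=2,1->3,2->3] -> levels [7 5 6 8]
Step 6: flows [0->1,2->1,3->1,3->2] -> levels [6 8 6 6]
Step 7: flows [1->0,1->2,1->3,2=3] -> levels [7 5 7 7]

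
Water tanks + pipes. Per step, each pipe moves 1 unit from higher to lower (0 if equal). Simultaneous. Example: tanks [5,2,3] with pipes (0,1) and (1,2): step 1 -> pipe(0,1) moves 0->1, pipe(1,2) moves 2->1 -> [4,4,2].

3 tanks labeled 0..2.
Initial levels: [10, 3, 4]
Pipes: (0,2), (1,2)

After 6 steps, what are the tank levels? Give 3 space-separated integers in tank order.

Step 1: flows [0->2,2->1] -> levels [9 4 4]
Step 2: flows [0->2,1=2] -> levels [8 4 5]
Step 3: flows [0->2,2->1] -> levels [7 5 5]
Step 4: flows [0->2,1=2] -> levels [6 5 6]
Step 5: flows [0=2,2->1] -> levels [6 6 5]
Step 6: flows [0->2,1->2] -> levels [5 5 7]

Answer: 5 5 7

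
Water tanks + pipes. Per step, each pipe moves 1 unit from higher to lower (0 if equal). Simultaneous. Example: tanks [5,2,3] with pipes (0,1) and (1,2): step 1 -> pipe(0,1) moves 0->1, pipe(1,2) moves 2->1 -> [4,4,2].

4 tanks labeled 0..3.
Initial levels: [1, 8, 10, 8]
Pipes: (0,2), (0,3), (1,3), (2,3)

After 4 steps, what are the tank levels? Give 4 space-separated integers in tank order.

Answer: 6 7 8 6

Derivation:
Step 1: flows [2->0,3->0,1=3,2->3] -> levels [3 8 8 8]
Step 2: flows [2->0,3->0,1=3,2=3] -> levels [5 8 7 7]
Step 3: flows [2->0,3->0,1->3,2=3] -> levels [7 7 6 7]
Step 4: flows [0->2,0=3,1=3,3->2] -> levels [6 7 8 6]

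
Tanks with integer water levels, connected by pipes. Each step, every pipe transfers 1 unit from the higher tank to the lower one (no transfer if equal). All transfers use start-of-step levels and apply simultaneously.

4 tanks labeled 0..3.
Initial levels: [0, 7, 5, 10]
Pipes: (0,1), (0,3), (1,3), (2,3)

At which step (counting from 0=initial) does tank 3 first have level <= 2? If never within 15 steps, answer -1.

Step 1: flows [1->0,3->0,3->1,3->2] -> levels [2 7 6 7]
Step 2: flows [1->0,3->0,1=3,3->2] -> levels [4 6 7 5]
Step 3: flows [1->0,3->0,1->3,2->3] -> levels [6 4 6 6]
Step 4: flows [0->1,0=3,3->1,2=3] -> levels [5 6 6 5]
Step 5: flows [1->0,0=3,1->3,2->3] -> levels [6 4 5 7]
Step 6: flows [0->1,3->0,3->1,3->2] -> levels [6 6 6 4]
Step 7: flows [0=1,0->3,1->3,2->3] -> levels [5 5 5 7]
Step 8: flows [0=1,3->0,3->1,3->2] -> levels [6 6 6 4]
  -> period-2 cycle (repeats step 6); tank 3 never drops to <=2
Tank 3 never reaches <=2 within 15 steps

Answer: -1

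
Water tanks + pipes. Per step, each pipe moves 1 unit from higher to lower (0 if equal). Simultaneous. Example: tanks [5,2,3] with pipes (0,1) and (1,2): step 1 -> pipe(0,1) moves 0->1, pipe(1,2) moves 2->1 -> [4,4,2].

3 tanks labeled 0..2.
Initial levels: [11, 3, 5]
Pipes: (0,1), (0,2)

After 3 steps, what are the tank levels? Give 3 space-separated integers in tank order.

Answer: 6 6 7

Derivation:
Step 1: flows [0->1,0->2] -> levels [9 4 6]
Step 2: flows [0->1,0->2] -> levels [7 5 7]
Step 3: flows [0->1,0=2] -> levels [6 6 7]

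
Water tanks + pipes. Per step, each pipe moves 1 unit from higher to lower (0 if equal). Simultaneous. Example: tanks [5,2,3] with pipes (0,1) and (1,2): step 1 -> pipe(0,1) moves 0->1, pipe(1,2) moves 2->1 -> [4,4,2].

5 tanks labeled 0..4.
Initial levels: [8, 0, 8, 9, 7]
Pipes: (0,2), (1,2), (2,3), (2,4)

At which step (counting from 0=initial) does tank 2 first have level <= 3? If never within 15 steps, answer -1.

Answer: -1

Derivation:
Step 1: flows [0=2,2->1,3->2,2->4] -> levels [8 1 7 8 8]
Step 2: flows [0->2,2->1,3->2,4->2] -> levels [7 2 9 7 7]
Step 3: flows [2->0,2->1,2->3,2->4] -> levels [8 3 5 8 8]
Step 4: flows [0->2,2->1,3->2,4->2] -> levels [7 4 7 7 7]
Step 5: flows [0=2,2->1,2=3,2=4] -> levels [7 5 6 7 7]
Step 6: flows [0->2,2->1,3->2,4->2] -> levels [6 6 8 6 6]
Step 7: flows [2->0,2->1,2->3,2->4] -> levels [7 7 4 7 7]
Step 8: flows [0->2,1->2,3->2,4->2] -> levels [6 6 8 6 6]
  -> period-2 cycle (repeats step 6); tank 2 never drops to <=3
Tank 2 never reaches <=3 within 15 steps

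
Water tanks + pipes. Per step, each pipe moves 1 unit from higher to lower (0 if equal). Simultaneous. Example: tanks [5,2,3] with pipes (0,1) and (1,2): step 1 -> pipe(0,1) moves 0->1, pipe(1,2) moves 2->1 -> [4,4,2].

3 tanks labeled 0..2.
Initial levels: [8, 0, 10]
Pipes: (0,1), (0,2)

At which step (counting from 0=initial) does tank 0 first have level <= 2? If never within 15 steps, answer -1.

Step 1: flows [0->1,2->0] -> levels [8 1 9]
Step 2: flows [0->1,2->0] -> levels [8 2 8]
Step 3: flows [0->1,0=2] -> levels [7 3 8]
Step 4: flows [0->1,2->0] -> levels [7 4 7]
Step 5: flows [0->1,0=2] -> levels [6 5 7]
Step 6: flows [0->1,2->0] -> levels [6 6 6]
Step 7: flows [0=1,0=2] -> levels [6 6 6]
  -> stable; tank 0 stays at 6 > 2
Tank 0 never reaches <=2 within 15 steps

Answer: -1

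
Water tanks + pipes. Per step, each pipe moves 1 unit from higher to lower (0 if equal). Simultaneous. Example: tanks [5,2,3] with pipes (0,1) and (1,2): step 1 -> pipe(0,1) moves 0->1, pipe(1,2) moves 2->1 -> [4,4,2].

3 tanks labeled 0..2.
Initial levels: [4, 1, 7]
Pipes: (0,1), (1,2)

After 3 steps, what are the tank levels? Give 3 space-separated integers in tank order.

Step 1: flows [0->1,2->1] -> levels [3 3 6]
Step 2: flows [0=1,2->1] -> levels [3 4 5]
Step 3: flows [1->0,2->1] -> levels [4 4 4]

Answer: 4 4 4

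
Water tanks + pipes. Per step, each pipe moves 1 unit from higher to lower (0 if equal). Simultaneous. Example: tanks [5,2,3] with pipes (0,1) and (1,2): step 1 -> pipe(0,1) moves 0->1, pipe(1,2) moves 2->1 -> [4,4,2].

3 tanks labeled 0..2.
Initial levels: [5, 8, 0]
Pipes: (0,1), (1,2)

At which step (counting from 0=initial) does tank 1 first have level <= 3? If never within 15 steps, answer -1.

Step 1: flows [1->0,1->2] -> levels [6 6 1]
Step 2: flows [0=1,1->2] -> levels [6 5 2]
Step 3: flows [0->1,1->2] -> levels [5 5 3]
Step 4: flows [0=1,1->2] -> levels [5 4 4]
Step 5: flows [0->1,1=2] -> levels [4 5 4]
Step 6: flows [1->0,1->2] -> levels [5 3 5]
Tank 1 first reaches <=3 at step 6

Answer: 6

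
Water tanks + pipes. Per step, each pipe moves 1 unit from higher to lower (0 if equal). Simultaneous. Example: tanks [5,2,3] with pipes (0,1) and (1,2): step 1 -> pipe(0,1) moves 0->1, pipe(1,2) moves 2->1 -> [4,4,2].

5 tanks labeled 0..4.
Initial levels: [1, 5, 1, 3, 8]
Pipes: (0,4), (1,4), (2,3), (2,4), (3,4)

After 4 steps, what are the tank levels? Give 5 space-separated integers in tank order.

Step 1: flows [4->0,4->1,3->2,4->2,4->3] -> levels [2 6 3 3 4]
Step 2: flows [4->0,1->4,2=3,4->2,4->3] -> levels [3 5 4 4 2]
Step 3: flows [0->4,1->4,2=3,2->4,3->4] -> levels [2 4 3 3 6]
Step 4: flows [4->0,4->1,2=3,4->2,4->3] -> levels [3 5 4 4 2]

Answer: 3 5 4 4 2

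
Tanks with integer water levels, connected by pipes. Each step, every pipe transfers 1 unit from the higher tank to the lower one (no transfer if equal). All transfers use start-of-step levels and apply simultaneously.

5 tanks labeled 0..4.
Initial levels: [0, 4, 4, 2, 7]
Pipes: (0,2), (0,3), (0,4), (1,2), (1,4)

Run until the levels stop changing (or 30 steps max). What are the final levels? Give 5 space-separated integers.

Answer: 1 2 5 4 5

Derivation:
Step 1: flows [2->0,3->0,4->0,1=2,4->1] -> levels [3 5 3 1 5]
Step 2: flows [0=2,0->3,4->0,1->2,1=4] -> levels [3 4 4 2 4]
Step 3: flows [2->0,0->3,4->0,1=2,1=4] -> levels [4 4 3 3 3]
Step 4: flows [0->2,0->3,0->4,1->2,1->4] -> levels [1 2 5 4 5]
Step 5: flows [2->0,3->0,4->0,2->1,4->1] -> levels [4 4 3 3 3]
  -> period-2 cycle: step 5 state = step 3 state; never stabilizes
  -> state at step 30: (30-3) mod 2 = 1, same as step 4 -> [1 2 5 4 5]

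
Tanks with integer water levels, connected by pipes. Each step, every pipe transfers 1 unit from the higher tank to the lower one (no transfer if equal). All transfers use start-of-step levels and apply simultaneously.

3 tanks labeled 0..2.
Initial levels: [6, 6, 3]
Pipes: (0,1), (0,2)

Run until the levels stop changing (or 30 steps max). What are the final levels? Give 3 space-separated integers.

Step 1: flows [0=1,0->2] -> levels [5 6 4]
Step 2: flows [1->0,0->2] -> levels [5 5 5]
Step 3: flows [0=1,0=2] -> levels [5 5 5]
  -> stable (no change)

Answer: 5 5 5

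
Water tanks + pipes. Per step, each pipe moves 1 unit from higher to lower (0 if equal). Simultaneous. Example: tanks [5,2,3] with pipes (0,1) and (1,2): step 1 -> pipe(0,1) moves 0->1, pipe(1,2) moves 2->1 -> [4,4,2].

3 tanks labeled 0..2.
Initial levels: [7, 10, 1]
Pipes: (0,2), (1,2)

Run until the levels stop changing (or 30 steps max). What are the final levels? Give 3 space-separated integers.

Step 1: flows [0->2,1->2] -> levels [6 9 3]
Step 2: flows [0->2,1->2] -> levels [5 8 5]
Step 3: flows [0=2,1->2] -> levels [5 7 6]
Step 4: flows [2->0,1->2] -> levels [6 6 6]
Step 5: flows [0=2,1=2] -> levels [6 6 6]
  -> stable (no change)

Answer: 6 6 6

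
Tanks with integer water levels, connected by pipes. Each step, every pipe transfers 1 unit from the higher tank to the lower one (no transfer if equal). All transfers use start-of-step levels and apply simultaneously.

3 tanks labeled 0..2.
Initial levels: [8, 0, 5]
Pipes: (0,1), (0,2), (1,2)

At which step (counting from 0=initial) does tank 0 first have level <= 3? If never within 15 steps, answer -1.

Answer: -1

Derivation:
Step 1: flows [0->1,0->2,2->1] -> levels [6 2 5]
Step 2: flows [0->1,0->2,2->1] -> levels [4 4 5]
Step 3: flows [0=1,2->0,2->1] -> levels [5 5 3]
Step 4: flows [0=1,0->2,1->2] -> levels [4 4 5]
  -> period-2 cycle (repeats step 2); tank 0 never drops to <=3
Tank 0 never reaches <=3 within 15 steps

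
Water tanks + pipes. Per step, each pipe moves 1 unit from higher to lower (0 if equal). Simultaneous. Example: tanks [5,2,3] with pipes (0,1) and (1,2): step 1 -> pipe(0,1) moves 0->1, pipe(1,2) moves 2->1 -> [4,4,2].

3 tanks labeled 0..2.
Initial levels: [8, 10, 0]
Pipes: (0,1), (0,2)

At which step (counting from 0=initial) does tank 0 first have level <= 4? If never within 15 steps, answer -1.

Answer: -1

Derivation:
Step 1: flows [1->0,0->2] -> levels [8 9 1]
Step 2: flows [1->0,0->2] -> levels [8 8 2]
Step 3: flows [0=1,0->2] -> levels [7 8 3]
Step 4: flows [1->0,0->2] -> levels [7 7 4]
Step 5: flows [0=1,0->2] -> levels [6 7 5]
Step 6: flows [1->0,0->2] -> levels [6 6 6]
Step 7: flows [0=1,0=2] -> levels [6 6 6]
  -> stable; tank 0 stays at 6 > 4
Tank 0 never reaches <=4 within 15 steps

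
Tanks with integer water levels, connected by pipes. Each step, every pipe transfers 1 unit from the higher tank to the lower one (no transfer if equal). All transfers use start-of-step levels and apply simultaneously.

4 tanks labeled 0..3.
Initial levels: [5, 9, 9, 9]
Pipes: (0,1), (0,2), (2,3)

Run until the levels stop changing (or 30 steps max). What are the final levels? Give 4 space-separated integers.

Answer: 9 7 7 9

Derivation:
Step 1: flows [1->0,2->0,2=3] -> levels [7 8 8 9]
Step 2: flows [1->0,2->0,3->2] -> levels [9 7 8 8]
Step 3: flows [0->1,0->2,2=3] -> levels [7 8 9 8]
Step 4: flows [1->0,2->0,2->3] -> levels [9 7 7 9]
Step 5: flows [0->1,0->2,3->2] -> levels [7 8 9 8]
  -> period-2 cycle: step 5 state = step 3 state; never stabilizes
  -> state at step 30: (30-3) mod 2 = 1, same as step 4 -> [9 7 7 9]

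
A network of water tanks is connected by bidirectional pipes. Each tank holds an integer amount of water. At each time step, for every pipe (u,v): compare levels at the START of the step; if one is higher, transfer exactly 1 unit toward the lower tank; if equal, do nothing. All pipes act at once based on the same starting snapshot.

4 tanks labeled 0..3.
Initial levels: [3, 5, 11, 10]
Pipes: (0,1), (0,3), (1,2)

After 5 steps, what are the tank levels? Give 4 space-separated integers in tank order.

Answer: 8 6 8 7

Derivation:
Step 1: flows [1->0,3->0,2->1] -> levels [5 5 10 9]
Step 2: flows [0=1,3->0,2->1] -> levels [6 6 9 8]
Step 3: flows [0=1,3->0,2->1] -> levels [7 7 8 7]
Step 4: flows [0=1,0=3,2->1] -> levels [7 8 7 7]
Step 5: flows [1->0,0=3,1->2] -> levels [8 6 8 7]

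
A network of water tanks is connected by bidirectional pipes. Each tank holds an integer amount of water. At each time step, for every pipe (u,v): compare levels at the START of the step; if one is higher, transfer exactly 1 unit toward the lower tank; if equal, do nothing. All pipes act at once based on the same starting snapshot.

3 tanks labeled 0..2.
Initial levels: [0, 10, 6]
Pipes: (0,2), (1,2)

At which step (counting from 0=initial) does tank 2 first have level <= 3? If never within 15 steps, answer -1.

Step 1: flows [2->0,1->2] -> levels [1 9 6]
Step 2: flows [2->0,1->2] -> levels [2 8 6]
Step 3: flows [2->0,1->2] -> levels [3 7 6]
Step 4: flows [2->0,1->2] -> levels [4 6 6]
Step 5: flows [2->0,1=2] -> levels [5 6 5]
Step 6: flows [0=2,1->2] -> levels [5 5 6]
Step 7: flows [2->0,2->1] -> levels [6 6 4]
Step 8: flows [0->2,1->2] -> levels [5 5 6]
  -> period-2 cycle (repeats step 6); tank 2 never drops to <=3
Tank 2 never reaches <=3 within 15 steps

Answer: -1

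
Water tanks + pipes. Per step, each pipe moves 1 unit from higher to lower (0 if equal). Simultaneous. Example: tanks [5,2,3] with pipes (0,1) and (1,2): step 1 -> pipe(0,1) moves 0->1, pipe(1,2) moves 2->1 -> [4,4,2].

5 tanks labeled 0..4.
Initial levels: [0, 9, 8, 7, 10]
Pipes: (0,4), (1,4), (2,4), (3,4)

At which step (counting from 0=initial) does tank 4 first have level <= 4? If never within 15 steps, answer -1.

Step 1: flows [4->0,4->1,4->2,4->3] -> levels [1 10 9 8 6]
Step 2: flows [4->0,1->4,2->4,3->4] -> levels [2 9 8 7 8]
Step 3: flows [4->0,1->4,2=4,4->3] -> levels [3 8 8 8 7]
Step 4: flows [4->0,1->4,2->4,3->4] -> levels [4 7 7 7 9]
Step 5: flows [4->0,4->1,4->2,4->3] -> levels [5 8 8 8 5]
Step 6: flows [0=4,1->4,2->4,3->4] -> levels [5 7 7 7 8]
Step 7: flows [4->0,4->1,4->2,4->3] -> levels [6 8 8 8 4]
Tank 4 first reaches <=4 at step 7

Answer: 7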